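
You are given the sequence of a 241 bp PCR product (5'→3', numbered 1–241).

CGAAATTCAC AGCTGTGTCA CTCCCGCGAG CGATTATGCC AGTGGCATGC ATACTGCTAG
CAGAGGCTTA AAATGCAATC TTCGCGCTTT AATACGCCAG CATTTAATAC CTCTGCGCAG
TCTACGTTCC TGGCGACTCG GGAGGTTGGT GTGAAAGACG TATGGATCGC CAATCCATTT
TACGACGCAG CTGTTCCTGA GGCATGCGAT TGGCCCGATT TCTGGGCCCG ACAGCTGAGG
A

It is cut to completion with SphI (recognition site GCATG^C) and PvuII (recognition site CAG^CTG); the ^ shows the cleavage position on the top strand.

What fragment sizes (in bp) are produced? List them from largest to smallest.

SphI sites (GCATGC) start at positions 45, 202.
SphI cuts after base 5 of each site (before the last base), so after positions 49, 206.
PvuII sites (CAGCTG) start at positions 10, 188, 232.
PvuII cuts after base 3 of each site, so after positions 12, 190, 234.
Combined cut positions: 12, 49, 190, 206, 234.
Linear molecule, 5 cuts → 6 fragments:
  1–12 → 12 bp
  13–49 → 37 bp
  50–190 → 141 bp
  191–206 → 16 bp
  207–234 → 28 bp
  235–241 → 7 bp
Sorted largest to smallest: 141, 37, 28, 16, 12, 7 bp.

141, 37, 28, 16, 12, 7 bp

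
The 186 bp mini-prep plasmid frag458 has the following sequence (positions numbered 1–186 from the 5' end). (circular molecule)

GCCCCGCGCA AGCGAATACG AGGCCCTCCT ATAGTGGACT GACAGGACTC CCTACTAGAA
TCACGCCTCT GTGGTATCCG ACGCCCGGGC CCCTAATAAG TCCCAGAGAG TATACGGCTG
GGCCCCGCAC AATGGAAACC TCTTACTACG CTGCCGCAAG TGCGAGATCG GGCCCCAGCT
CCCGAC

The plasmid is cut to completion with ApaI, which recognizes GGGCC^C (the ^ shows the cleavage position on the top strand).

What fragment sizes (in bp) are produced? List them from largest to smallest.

ApaI sites (GGGCCC) start at positions 87, 120, 170.
ApaI cuts after base 5 of each site (before the last base), so after positions 91, 124, 174.
Circular molecule, 3 cuts → 3 fragments:
  92–124 → 33 bp
  125–174 → 50 bp
  175–186 then 1–91 → 12 + 91 = 103 bp
Sorted largest to smallest: 103, 50, 33 bp.

103, 50, 33 bp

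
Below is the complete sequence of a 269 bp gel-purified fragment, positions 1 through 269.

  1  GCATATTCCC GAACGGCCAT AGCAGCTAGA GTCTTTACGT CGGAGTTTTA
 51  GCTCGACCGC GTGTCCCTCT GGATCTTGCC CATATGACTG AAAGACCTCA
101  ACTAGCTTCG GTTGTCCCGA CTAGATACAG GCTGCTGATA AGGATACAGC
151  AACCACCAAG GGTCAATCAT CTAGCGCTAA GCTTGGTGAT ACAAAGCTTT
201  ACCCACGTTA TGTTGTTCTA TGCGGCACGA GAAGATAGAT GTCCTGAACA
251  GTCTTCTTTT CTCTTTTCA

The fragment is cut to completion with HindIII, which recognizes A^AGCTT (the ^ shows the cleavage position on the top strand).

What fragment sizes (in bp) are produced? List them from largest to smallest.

HindIII sites (AAGCTT) start at positions 179, 194.
HindIII cuts after the first base of each site, so after positions 179, 194.
Linear molecule, 2 cuts → 3 fragments:
  1–179 → 179 bp
  180–194 → 15 bp
  195–269 → 75 bp
Sorted largest to smallest: 179, 75, 15 bp.

179, 75, 15 bp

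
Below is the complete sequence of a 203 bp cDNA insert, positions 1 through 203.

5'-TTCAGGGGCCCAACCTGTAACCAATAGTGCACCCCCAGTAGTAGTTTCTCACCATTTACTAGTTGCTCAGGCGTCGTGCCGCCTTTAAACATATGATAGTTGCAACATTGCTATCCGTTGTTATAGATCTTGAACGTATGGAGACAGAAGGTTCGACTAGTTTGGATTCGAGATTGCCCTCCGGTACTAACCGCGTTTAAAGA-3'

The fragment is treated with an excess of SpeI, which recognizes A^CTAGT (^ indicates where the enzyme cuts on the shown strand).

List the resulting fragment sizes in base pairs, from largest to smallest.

SpeI sites (ACTAGT) start at positions 58, 156.
SpeI cuts after the first base of each site, so after positions 58, 156.
Linear molecule, 2 cuts → 3 fragments:
  1–58 → 58 bp
  59–156 → 98 bp
  157–203 → 47 bp
Sorted largest to smallest: 98, 58, 47 bp.

98, 58, 47 bp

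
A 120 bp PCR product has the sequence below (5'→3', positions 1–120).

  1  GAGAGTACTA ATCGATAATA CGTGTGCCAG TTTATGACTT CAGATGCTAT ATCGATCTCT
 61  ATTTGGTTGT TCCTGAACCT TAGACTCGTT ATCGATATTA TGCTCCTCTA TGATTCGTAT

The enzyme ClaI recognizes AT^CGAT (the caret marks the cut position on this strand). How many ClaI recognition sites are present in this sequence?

3

ATCGAT occurs starting at positions 11, 51, 91.
ClaI cuts at 3 sites.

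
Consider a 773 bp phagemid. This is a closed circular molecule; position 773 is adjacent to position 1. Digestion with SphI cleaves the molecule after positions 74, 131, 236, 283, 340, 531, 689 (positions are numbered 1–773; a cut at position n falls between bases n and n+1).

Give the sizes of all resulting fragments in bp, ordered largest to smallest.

Circular molecule, 7 cuts → 7 fragments:
  131 − 74 = 57 bp
  236 − 131 = 105 bp
  283 − 236 = 47 bp
  340 − 283 = 57 bp
  531 − 340 = 191 bp
  689 − 531 = 158 bp
  wrap: 773 − 689 + 74 = 158 bp
Sorted largest to smallest: 191, 158, 158, 105, 57, 57, 47 bp.

191, 158, 158, 105, 57, 57, 47 bp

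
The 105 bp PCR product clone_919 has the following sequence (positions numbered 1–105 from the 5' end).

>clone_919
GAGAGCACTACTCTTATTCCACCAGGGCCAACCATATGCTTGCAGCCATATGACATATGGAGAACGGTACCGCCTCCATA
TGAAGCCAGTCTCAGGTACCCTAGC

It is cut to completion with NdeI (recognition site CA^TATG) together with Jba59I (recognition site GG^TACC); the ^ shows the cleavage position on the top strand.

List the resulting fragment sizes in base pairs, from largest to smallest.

NdeI sites (CATATG) start at positions 33, 47, 54, 77.
NdeI cuts after base 2 of each site, so after positions 34, 48, 55, 78.
Jba59I sites (GGTACC) start at positions 66, 95.
Jba59I cuts after base 2 of each site, so after positions 67, 96.
Combined cut positions: 34, 48, 55, 67, 78, 96.
Linear molecule, 6 cuts → 7 fragments:
  1–34 → 34 bp
  35–48 → 14 bp
  49–55 → 7 bp
  56–67 → 12 bp
  68–78 → 11 bp
  79–96 → 18 bp
  97–105 → 9 bp
Sorted largest to smallest: 34, 18, 14, 12, 11, 9, 7 bp.

34, 18, 14, 12, 11, 9, 7 bp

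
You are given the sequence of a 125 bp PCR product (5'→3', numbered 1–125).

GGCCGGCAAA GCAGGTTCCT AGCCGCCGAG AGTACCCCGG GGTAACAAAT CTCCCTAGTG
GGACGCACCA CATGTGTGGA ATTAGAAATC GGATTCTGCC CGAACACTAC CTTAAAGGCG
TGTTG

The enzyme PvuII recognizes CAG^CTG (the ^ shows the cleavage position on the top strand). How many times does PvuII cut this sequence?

No occurrence of CAGCTG is present in the sequence.
PvuII does not cut: 0 sites.

0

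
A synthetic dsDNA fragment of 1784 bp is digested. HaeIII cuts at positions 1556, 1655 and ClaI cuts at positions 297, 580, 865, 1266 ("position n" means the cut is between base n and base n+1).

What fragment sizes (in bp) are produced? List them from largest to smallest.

401, 297, 290, 285, 283, 129, 99 bp

Combined cut positions (sorted): 297, 580, 865, 1266, 1556, 1655.
Linear molecule, 6 cuts → 7 fragments:
  297 − 0 = 297 bp
  580 − 297 = 283 bp
  865 − 580 = 285 bp
  1266 − 865 = 401 bp
  1556 − 1266 = 290 bp
  1655 − 1556 = 99 bp
  1784 − 1655 = 129 bp
Sorted largest to smallest: 401, 297, 290, 285, 283, 129, 99 bp.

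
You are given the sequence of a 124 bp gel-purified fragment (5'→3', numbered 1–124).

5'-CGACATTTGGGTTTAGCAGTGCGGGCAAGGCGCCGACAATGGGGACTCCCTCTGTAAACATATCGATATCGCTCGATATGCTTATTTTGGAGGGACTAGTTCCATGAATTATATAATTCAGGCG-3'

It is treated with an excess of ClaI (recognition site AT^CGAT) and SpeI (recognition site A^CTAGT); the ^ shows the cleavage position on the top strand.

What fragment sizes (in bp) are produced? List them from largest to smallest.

The ClaI site (ATCGAT) starts at position 62.
ClaI cuts after base 2 of each site, so after position 63.
The SpeI site (ACTAGT) starts at position 95.
SpeI cuts after the first base of each site, so after position 95.
Combined cut positions: 63, 95.
Linear molecule, 2 cuts → 3 fragments:
  1–63 → 63 bp
  64–95 → 32 bp
  96–124 → 29 bp
Sorted largest to smallest: 63, 32, 29 bp.

63, 32, 29 bp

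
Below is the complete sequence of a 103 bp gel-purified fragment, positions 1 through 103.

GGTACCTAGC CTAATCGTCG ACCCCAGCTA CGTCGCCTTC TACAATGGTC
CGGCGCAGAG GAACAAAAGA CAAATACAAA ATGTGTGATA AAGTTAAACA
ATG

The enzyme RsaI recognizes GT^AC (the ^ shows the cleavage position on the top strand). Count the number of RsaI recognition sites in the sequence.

1

GTAC occurs starting at position 2.
RsaI cuts at 1 site.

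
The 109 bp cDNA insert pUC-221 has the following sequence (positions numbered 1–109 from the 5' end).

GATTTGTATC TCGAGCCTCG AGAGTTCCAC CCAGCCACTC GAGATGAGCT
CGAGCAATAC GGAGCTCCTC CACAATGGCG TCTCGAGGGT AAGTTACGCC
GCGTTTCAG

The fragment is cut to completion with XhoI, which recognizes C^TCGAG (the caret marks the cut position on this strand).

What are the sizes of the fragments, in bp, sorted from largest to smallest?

33, 27, 21, 11, 10, 7 bp

XhoI sites (CTCGAG) start at positions 10, 17, 38, 49, 82.
XhoI cuts after the first base of each site, so after positions 10, 17, 38, 49, 82.
Linear molecule, 5 cuts → 6 fragments:
  1–10 → 10 bp
  11–17 → 7 bp
  18–38 → 21 bp
  39–49 → 11 bp
  50–82 → 33 bp
  83–109 → 27 bp
Sorted largest to smallest: 33, 27, 21, 11, 10, 7 bp.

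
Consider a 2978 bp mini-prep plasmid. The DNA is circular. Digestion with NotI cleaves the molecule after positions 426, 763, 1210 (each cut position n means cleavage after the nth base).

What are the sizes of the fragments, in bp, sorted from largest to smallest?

2194, 447, 337 bp

Circular molecule, 3 cuts → 3 fragments:
  763 − 426 = 337 bp
  1210 − 763 = 447 bp
  wrap: 2978 − 1210 + 426 = 2194 bp
Sorted largest to smallest: 2194, 447, 337 bp.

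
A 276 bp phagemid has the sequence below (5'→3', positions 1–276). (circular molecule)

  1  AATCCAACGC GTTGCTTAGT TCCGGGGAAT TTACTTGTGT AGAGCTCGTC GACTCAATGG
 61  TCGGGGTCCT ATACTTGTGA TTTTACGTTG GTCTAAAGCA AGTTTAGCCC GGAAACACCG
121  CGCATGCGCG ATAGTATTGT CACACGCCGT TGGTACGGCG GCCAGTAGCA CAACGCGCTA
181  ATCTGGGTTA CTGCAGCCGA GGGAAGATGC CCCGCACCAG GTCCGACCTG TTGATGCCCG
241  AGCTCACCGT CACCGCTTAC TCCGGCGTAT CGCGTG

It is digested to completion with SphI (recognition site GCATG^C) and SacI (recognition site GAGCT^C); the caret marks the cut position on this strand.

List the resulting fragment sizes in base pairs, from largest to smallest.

118, 80, 78 bp

The SphI site (GCATGC) starts at position 122.
SphI cuts after base 5 of each site (before the last base), so after position 126.
SacI sites (GAGCTC) start at positions 42, 240.
SacI cuts after base 5 of each site (before the last base), so after positions 46, 244.
Combined cut positions: 46, 126, 244.
Circular molecule, 3 cuts → 3 fragments:
  47–126 → 80 bp
  127–244 → 118 bp
  245–276 then 1–46 → 32 + 46 = 78 bp
Sorted largest to smallest: 118, 80, 78 bp.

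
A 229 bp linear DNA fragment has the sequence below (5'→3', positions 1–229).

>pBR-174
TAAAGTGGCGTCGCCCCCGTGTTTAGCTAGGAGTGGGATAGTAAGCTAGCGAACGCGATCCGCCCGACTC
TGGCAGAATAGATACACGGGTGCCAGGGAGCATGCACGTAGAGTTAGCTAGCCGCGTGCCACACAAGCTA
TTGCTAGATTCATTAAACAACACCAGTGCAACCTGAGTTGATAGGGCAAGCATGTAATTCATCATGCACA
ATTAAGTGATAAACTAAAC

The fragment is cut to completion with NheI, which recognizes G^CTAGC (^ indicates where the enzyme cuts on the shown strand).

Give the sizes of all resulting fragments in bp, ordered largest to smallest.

112, 72, 45 bp

NheI sites (GCTAGC) start at positions 45, 117.
NheI cuts after the first base of each site, so after positions 45, 117.
Linear molecule, 2 cuts → 3 fragments:
  1–45 → 45 bp
  46–117 → 72 bp
  118–229 → 112 bp
Sorted largest to smallest: 112, 72, 45 bp.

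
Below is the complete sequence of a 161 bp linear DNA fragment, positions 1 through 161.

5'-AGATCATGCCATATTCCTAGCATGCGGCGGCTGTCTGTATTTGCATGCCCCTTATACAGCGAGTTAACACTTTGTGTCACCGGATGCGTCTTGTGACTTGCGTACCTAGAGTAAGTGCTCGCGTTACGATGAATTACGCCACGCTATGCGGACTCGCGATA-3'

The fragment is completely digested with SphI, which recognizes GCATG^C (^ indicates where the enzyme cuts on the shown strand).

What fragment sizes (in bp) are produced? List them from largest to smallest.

SphI sites (GCATGC) start at positions 20, 43.
SphI cuts after base 5 of each site (before the last base), so after positions 24, 47.
Linear molecule, 2 cuts → 3 fragments:
  1–24 → 24 bp
  25–47 → 23 bp
  48–161 → 114 bp
Sorted largest to smallest: 114, 24, 23 bp.

114, 24, 23 bp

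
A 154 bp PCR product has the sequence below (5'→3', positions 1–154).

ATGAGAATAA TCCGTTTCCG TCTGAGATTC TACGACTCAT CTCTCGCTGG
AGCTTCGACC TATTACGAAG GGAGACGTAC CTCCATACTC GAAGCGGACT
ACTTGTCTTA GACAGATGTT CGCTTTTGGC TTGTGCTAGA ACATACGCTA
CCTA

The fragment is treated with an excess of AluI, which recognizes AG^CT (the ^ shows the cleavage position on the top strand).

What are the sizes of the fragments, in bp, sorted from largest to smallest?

102, 52 bp

The AluI site (AGCT) starts at position 51.
AluI cuts after base 2 of each site, so after position 52.
Linear molecule, 1 cut → 2 fragments:
  1–52 → 52 bp
  53–154 → 102 bp
Sorted largest to smallest: 102, 52 bp.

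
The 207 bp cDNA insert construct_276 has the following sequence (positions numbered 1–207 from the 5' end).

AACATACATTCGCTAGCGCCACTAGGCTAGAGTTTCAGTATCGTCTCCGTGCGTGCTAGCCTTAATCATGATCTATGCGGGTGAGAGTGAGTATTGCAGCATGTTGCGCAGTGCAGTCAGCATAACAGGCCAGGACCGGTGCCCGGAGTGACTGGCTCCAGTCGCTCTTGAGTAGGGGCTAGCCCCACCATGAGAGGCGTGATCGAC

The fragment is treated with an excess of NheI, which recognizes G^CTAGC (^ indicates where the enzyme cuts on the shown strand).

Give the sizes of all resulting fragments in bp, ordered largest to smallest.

123, 43, 29, 12 bp

NheI sites (GCTAGC) start at positions 12, 55, 178.
NheI cuts after the first base of each site, so after positions 12, 55, 178.
Linear molecule, 3 cuts → 4 fragments:
  1–12 → 12 bp
  13–55 → 43 bp
  56–178 → 123 bp
  179–207 → 29 bp
Sorted largest to smallest: 123, 43, 29, 12 bp.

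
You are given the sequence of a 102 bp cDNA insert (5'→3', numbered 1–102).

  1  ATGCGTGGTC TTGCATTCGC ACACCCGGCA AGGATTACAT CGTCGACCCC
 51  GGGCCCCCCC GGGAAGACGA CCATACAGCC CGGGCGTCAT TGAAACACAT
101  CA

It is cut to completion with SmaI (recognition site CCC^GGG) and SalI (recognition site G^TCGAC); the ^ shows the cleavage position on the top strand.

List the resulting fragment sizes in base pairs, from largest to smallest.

42, 21, 21, 10, 8 bp

SmaI sites (CCCGGG) start at positions 48, 58, 79.
SmaI cuts after base 3 of each site, so after positions 50, 60, 81.
The SalI site (GTCGAC) starts at position 42.
SalI cuts after the first base of each site, so after position 42.
Combined cut positions: 42, 50, 60, 81.
Linear molecule, 4 cuts → 5 fragments:
  1–42 → 42 bp
  43–50 → 8 bp
  51–60 → 10 bp
  61–81 → 21 bp
  82–102 → 21 bp
Sorted largest to smallest: 42, 21, 21, 10, 8 bp.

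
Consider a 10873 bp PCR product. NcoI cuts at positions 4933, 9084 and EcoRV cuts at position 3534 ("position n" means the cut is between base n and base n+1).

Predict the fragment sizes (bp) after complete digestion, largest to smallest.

Combined cut positions (sorted): 3534, 4933, 9084.
Linear molecule, 3 cuts → 4 fragments:
  3534 − 0 = 3534 bp
  4933 − 3534 = 1399 bp
  9084 − 4933 = 4151 bp
  10873 − 9084 = 1789 bp
Sorted largest to smallest: 4151, 3534, 1789, 1399 bp.

4151, 3534, 1789, 1399 bp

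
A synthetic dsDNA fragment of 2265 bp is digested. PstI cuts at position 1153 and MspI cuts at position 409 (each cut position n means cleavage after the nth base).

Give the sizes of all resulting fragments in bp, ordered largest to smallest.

Combined cut positions (sorted): 409, 1153.
Linear molecule, 2 cuts → 3 fragments:
  409 − 0 = 409 bp
  1153 − 409 = 744 bp
  2265 − 1153 = 1112 bp
Sorted largest to smallest: 1112, 744, 409 bp.

1112, 744, 409 bp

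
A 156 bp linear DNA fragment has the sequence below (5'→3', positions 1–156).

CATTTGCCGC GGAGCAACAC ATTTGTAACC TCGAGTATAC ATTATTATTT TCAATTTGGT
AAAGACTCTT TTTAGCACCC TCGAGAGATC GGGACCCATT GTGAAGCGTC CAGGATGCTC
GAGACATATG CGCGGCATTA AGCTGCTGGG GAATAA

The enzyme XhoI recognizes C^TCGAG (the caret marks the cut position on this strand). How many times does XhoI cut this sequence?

3

CTCGAG occurs starting at positions 30, 80, 118.
XhoI cuts at 3 sites.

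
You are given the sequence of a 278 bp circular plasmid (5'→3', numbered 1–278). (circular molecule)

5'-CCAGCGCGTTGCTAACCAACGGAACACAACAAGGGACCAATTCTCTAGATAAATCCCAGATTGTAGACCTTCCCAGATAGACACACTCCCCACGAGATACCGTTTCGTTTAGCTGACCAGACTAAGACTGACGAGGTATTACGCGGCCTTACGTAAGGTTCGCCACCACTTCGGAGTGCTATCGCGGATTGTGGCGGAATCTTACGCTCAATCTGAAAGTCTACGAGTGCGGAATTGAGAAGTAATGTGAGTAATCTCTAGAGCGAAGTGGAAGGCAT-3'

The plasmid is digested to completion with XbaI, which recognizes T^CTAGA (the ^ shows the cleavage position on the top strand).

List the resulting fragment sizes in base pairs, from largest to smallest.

213, 65 bp

XbaI sites (TCTAGA) start at positions 44, 257.
XbaI cuts after the first base of each site, so after positions 44, 257.
Circular molecule, 2 cuts → 2 fragments:
  45–257 → 213 bp
  258–278 then 1–44 → 21 + 44 = 65 bp
Sorted largest to smallest: 213, 65 bp.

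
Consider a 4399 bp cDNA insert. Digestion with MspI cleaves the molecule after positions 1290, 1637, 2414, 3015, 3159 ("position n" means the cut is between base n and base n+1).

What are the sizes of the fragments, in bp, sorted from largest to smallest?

Linear molecule, 5 cuts → 6 fragments:
  1290 − 0 = 1290 bp
  1637 − 1290 = 347 bp
  2414 − 1637 = 777 bp
  3015 − 2414 = 601 bp
  3159 − 3015 = 144 bp
  4399 − 3159 = 1240 bp
Sorted largest to smallest: 1290, 1240, 777, 601, 347, 144 bp.

1290, 1240, 777, 601, 347, 144 bp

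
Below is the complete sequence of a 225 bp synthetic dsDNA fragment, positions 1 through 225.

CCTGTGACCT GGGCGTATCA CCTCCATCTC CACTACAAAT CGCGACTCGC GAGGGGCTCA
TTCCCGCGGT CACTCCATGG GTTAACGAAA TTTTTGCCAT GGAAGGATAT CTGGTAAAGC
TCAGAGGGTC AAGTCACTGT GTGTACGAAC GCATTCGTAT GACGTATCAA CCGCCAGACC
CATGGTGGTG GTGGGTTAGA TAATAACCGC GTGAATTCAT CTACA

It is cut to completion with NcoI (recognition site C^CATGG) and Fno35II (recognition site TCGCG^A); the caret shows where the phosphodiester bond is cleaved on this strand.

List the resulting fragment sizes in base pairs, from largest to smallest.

NcoI sites (CCATGG) start at positions 75, 97, 180.
NcoI cuts after the first base of each site, so after positions 75, 97, 180.
Fno35II sites (TCGCGA) start at positions 40, 47.
Fno35II cuts after base 5 of each site (before the last base), so after positions 44, 51.
Combined cut positions: 44, 51, 75, 97, 180.
Linear molecule, 5 cuts → 6 fragments:
  1–44 → 44 bp
  45–51 → 7 bp
  52–75 → 24 bp
  76–97 → 22 bp
  98–180 → 83 bp
  181–225 → 45 bp
Sorted largest to smallest: 83, 45, 44, 24, 22, 7 bp.

83, 45, 44, 24, 22, 7 bp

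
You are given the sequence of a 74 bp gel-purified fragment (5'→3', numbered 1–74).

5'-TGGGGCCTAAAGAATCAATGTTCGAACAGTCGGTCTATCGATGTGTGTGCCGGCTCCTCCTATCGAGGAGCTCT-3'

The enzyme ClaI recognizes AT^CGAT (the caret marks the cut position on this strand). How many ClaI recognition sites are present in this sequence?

ATCGAT occurs starting at position 37.
ClaI cuts at 1 site.

1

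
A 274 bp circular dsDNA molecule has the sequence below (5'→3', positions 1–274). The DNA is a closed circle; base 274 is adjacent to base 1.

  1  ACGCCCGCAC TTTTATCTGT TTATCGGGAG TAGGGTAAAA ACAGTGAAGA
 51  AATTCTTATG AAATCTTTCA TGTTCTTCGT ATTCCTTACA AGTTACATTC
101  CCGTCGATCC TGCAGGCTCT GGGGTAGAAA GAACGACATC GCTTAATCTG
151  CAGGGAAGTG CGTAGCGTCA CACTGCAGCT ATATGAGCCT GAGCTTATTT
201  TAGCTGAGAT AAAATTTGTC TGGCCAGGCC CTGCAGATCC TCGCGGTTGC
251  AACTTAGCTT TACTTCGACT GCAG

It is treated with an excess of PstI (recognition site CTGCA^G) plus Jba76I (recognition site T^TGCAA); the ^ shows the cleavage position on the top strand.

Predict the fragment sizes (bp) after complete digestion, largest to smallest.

PstI sites (CTGCAG) start at positions 110, 148, 173, 231, 269.
PstI cuts after base 5 of each site (before the last base), so after positions 114, 152, 177, 235, 273.
The Jba76I site (TTGCAA) starts at position 247.
Jba76I cuts after the first base of each site, so after position 247.
Combined cut positions: 114, 152, 177, 235, 247, 273.
Circular molecule, 6 cuts → 6 fragments:
  115–152 → 38 bp
  153–177 → 25 bp
  178–235 → 58 bp
  236–247 → 12 bp
  248–273 → 26 bp
  274–274 then 1–114 → 1 + 114 = 115 bp
Sorted largest to smallest: 115, 58, 38, 26, 25, 12 bp.

115, 58, 38, 26, 25, 12 bp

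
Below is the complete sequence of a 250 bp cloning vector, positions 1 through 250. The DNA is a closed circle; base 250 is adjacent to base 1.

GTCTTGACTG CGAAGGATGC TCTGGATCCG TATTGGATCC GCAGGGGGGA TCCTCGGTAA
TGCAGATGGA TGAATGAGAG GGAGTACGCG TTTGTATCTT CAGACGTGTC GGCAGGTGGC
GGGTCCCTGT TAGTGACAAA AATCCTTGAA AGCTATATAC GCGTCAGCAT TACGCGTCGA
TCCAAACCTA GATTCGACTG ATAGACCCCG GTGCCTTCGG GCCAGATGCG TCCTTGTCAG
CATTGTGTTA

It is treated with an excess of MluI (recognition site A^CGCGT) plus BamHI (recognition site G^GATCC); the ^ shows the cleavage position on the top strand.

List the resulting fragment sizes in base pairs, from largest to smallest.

MluI sites (ACGCGT) start at positions 86, 159, 172.
MluI cuts after the first base of each site, so after positions 86, 159, 172.
BamHI sites (GGATCC) start at positions 24, 35, 48.
BamHI cuts after the first base of each site, so after positions 24, 35, 48.
Combined cut positions: 24, 35, 48, 86, 159, 172.
Circular molecule, 6 cuts → 6 fragments:
  25–35 → 11 bp
  36–48 → 13 bp
  49–86 → 38 bp
  87–159 → 73 bp
  160–172 → 13 bp
  173–250 then 1–24 → 78 + 24 = 102 bp
Sorted largest to smallest: 102, 73, 38, 13, 13, 11 bp.

102, 73, 38, 13, 13, 11 bp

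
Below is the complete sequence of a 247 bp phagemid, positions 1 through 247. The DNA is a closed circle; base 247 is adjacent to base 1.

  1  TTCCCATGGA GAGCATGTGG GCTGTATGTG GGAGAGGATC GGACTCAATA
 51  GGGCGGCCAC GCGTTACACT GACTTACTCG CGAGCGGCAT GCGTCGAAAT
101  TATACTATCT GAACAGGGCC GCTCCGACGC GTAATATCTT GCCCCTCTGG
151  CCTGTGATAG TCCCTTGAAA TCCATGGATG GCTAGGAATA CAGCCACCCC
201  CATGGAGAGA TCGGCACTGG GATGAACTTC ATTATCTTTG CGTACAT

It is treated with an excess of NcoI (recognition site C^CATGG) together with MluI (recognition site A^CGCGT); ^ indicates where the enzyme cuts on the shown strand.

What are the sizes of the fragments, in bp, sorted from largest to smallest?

NcoI sites (CCATGG) start at positions 4, 172, 200.
NcoI cuts after the first base of each site, so after positions 4, 172, 200.
MluI sites (ACGCGT) start at positions 59, 127.
MluI cuts after the first base of each site, so after positions 59, 127.
Combined cut positions: 4, 59, 127, 172, 200.
Circular molecule, 5 cuts → 5 fragments:
  5–59 → 55 bp
  60–127 → 68 bp
  128–172 → 45 bp
  173–200 → 28 bp
  201–247 then 1–4 → 47 + 4 = 51 bp
Sorted largest to smallest: 68, 55, 51, 45, 28 bp.

68, 55, 51, 45, 28 bp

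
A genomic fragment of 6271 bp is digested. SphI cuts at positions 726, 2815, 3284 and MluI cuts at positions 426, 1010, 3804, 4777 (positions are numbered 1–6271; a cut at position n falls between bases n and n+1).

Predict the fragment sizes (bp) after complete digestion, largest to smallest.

Combined cut positions (sorted): 426, 726, 1010, 2815, 3284, 3804, 4777.
Linear molecule, 7 cuts → 8 fragments:
  426 − 0 = 426 bp
  726 − 426 = 300 bp
  1010 − 726 = 284 bp
  2815 − 1010 = 1805 bp
  3284 − 2815 = 469 bp
  3804 − 3284 = 520 bp
  4777 − 3804 = 973 bp
  6271 − 4777 = 1494 bp
Sorted largest to smallest: 1805, 1494, 973, 520, 469, 426, 300, 284 bp.

1805, 1494, 973, 520, 469, 426, 300, 284 bp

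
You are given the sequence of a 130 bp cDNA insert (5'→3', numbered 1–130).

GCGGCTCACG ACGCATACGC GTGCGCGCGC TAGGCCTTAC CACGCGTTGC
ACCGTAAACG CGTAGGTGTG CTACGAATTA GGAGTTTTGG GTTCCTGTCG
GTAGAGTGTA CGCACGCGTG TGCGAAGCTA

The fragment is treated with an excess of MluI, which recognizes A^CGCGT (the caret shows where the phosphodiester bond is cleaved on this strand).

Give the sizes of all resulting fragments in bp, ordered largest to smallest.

MluI sites (ACGCGT) start at positions 17, 42, 58, 114.
MluI cuts after the first base of each site, so after positions 17, 42, 58, 114.
Linear molecule, 4 cuts → 5 fragments:
  1–17 → 17 bp
  18–42 → 25 bp
  43–58 → 16 bp
  59–114 → 56 bp
  115–130 → 16 bp
Sorted largest to smallest: 56, 25, 17, 16, 16 bp.

56, 25, 17, 16, 16 bp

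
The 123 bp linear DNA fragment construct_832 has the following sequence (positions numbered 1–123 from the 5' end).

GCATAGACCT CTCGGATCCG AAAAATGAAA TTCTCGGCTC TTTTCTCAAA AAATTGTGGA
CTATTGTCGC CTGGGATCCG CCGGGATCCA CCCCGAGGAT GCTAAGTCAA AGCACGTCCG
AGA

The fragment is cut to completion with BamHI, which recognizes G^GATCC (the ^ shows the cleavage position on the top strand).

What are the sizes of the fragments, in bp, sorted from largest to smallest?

60, 39, 14, 10 bp

BamHI sites (GGATCC) start at positions 14, 74, 84.
BamHI cuts after the first base of each site, so after positions 14, 74, 84.
Linear molecule, 3 cuts → 4 fragments:
  1–14 → 14 bp
  15–74 → 60 bp
  75–84 → 10 bp
  85–123 → 39 bp
Sorted largest to smallest: 60, 39, 14, 10 bp.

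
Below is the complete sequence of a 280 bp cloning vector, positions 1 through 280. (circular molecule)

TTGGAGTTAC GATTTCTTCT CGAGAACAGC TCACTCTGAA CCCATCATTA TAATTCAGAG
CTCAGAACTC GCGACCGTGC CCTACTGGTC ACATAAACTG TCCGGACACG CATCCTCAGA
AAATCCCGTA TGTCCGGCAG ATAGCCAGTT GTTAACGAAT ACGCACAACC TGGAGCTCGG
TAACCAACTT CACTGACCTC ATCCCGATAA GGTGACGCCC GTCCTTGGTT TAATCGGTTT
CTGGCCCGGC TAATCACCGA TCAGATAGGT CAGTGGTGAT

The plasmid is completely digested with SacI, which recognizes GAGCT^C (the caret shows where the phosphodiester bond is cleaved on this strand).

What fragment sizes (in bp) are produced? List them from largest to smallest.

SacI sites (GAGCTC) start at positions 58, 173.
SacI cuts after base 5 of each site (before the last base), so after positions 62, 177.
Circular molecule, 2 cuts → 2 fragments:
  63–177 → 115 bp
  178–280 then 1–62 → 103 + 62 = 165 bp
Sorted largest to smallest: 165, 115 bp.

165, 115 bp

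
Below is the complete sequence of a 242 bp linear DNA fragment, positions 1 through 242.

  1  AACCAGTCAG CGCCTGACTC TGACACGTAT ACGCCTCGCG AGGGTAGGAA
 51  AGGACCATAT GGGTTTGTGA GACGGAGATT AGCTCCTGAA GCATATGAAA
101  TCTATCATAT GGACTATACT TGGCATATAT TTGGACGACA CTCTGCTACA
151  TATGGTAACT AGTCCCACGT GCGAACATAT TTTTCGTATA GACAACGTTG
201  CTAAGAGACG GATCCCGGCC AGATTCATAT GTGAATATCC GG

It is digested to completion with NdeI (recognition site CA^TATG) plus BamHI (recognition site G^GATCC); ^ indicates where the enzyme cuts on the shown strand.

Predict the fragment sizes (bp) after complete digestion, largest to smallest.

NdeI sites (CATATG) start at positions 56, 92, 106, 149, 226.
NdeI cuts after base 2 of each site, so after positions 57, 93, 107, 150, 227.
The BamHI site (GGATCC) starts at position 210.
BamHI cuts after the first base of each site, so after position 210.
Combined cut positions: 57, 93, 107, 150, 210, 227.
Linear molecule, 6 cuts → 7 fragments:
  1–57 → 57 bp
  58–93 → 36 bp
  94–107 → 14 bp
  108–150 → 43 bp
  151–210 → 60 bp
  211–227 → 17 bp
  228–242 → 15 bp
Sorted largest to smallest: 60, 57, 43, 36, 17, 15, 14 bp.

60, 57, 43, 36, 17, 15, 14 bp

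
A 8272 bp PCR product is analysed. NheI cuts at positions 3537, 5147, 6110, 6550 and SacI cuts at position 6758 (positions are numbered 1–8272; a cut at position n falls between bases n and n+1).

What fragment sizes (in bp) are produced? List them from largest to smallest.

3537, 1610, 1514, 963, 440, 208 bp

Combined cut positions (sorted): 3537, 5147, 6110, 6550, 6758.
Linear molecule, 5 cuts → 6 fragments:
  3537 − 0 = 3537 bp
  5147 − 3537 = 1610 bp
  6110 − 5147 = 963 bp
  6550 − 6110 = 440 bp
  6758 − 6550 = 208 bp
  8272 − 6758 = 1514 bp
Sorted largest to smallest: 3537, 1610, 1514, 963, 440, 208 bp.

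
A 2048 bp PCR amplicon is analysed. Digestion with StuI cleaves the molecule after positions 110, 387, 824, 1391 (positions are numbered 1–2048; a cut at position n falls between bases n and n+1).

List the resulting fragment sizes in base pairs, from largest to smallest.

Linear molecule, 4 cuts → 5 fragments:
  110 − 0 = 110 bp
  387 − 110 = 277 bp
  824 − 387 = 437 bp
  1391 − 824 = 567 bp
  2048 − 1391 = 657 bp
Sorted largest to smallest: 657, 567, 437, 277, 110 bp.

657, 567, 437, 277, 110 bp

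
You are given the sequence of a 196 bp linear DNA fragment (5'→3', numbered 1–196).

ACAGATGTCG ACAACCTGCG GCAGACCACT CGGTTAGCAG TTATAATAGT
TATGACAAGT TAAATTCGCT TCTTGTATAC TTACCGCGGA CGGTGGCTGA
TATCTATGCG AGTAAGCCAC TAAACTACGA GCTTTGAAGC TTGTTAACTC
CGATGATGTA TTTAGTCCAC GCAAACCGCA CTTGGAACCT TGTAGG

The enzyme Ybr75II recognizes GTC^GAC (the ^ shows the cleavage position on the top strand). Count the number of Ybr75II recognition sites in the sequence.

GTCGAC occurs starting at position 7.
Ybr75II cuts at 1 site.

1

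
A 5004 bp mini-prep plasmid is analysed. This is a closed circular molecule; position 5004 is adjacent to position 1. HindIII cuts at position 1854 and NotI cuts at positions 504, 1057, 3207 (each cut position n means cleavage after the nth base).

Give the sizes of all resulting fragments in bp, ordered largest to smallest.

Combined cut positions (sorted): 504, 1057, 1854, 3207.
Circular molecule, 4 cuts → 4 fragments:
  1057 − 504 = 553 bp
  1854 − 1057 = 797 bp
  3207 − 1854 = 1353 bp
  wrap: 5004 − 3207 + 504 = 2301 bp
Sorted largest to smallest: 2301, 1353, 797, 553 bp.

2301, 1353, 797, 553 bp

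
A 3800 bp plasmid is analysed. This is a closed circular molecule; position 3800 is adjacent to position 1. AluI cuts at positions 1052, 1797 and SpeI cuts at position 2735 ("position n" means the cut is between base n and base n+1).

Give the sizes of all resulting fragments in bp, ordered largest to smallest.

2117, 938, 745 bp

Combined cut positions (sorted): 1052, 1797, 2735.
Circular molecule, 3 cuts → 3 fragments:
  1797 − 1052 = 745 bp
  2735 − 1797 = 938 bp
  wrap: 3800 − 2735 + 1052 = 2117 bp
Sorted largest to smallest: 2117, 938, 745 bp.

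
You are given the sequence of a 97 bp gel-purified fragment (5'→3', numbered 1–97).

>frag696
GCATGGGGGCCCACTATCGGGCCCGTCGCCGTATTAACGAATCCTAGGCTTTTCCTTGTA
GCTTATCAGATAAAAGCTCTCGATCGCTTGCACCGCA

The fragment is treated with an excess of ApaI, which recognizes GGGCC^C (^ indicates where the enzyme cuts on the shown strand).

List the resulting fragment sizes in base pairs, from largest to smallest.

ApaI sites (GGGCCC) start at positions 7, 19.
ApaI cuts after base 5 of each site (before the last base), so after positions 11, 23.
Linear molecule, 2 cuts → 3 fragments:
  1–11 → 11 bp
  12–23 → 12 bp
  24–97 → 74 bp
Sorted largest to smallest: 74, 12, 11 bp.

74, 12, 11 bp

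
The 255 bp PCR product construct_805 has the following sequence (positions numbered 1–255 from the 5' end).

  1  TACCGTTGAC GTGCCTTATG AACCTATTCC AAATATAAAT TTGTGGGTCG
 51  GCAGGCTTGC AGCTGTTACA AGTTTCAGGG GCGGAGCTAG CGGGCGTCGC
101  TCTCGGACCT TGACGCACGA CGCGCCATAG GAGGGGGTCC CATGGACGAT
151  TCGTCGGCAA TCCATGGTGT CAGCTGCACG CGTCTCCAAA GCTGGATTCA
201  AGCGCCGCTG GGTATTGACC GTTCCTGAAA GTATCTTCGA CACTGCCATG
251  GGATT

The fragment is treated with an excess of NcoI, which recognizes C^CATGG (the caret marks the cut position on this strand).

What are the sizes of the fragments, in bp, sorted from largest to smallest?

140, 84, 22, 9 bp

NcoI sites (CCATGG) start at positions 140, 162, 246.
NcoI cuts after the first base of each site, so after positions 140, 162, 246.
Linear molecule, 3 cuts → 4 fragments:
  1–140 → 140 bp
  141–162 → 22 bp
  163–246 → 84 bp
  247–255 → 9 bp
Sorted largest to smallest: 140, 84, 22, 9 bp.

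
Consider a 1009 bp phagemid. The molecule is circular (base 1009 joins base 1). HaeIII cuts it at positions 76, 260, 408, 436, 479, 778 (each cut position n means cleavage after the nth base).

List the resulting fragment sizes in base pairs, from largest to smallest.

307, 299, 184, 148, 43, 28 bp

Circular molecule, 6 cuts → 6 fragments:
  260 − 76 = 184 bp
  408 − 260 = 148 bp
  436 − 408 = 28 bp
  479 − 436 = 43 bp
  778 − 479 = 299 bp
  wrap: 1009 − 778 + 76 = 307 bp
Sorted largest to smallest: 307, 299, 184, 148, 43, 28 bp.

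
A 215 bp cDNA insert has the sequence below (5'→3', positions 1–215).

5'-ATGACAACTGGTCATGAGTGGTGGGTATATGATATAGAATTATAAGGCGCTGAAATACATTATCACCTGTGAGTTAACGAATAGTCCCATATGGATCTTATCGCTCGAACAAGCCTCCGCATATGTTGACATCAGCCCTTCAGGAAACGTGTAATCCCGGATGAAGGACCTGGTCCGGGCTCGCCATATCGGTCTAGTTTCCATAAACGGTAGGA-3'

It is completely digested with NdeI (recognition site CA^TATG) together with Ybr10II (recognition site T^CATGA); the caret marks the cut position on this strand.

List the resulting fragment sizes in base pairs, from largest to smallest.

94, 77, 32, 12 bp

NdeI sites (CATATG) start at positions 88, 120.
NdeI cuts after base 2 of each site, so after positions 89, 121.
The Ybr10II site (TCATGA) starts at position 12.
Ybr10II cuts after the first base of each site, so after position 12.
Combined cut positions: 12, 89, 121.
Linear molecule, 3 cuts → 4 fragments:
  1–12 → 12 bp
  13–89 → 77 bp
  90–121 → 32 bp
  122–215 → 94 bp
Sorted largest to smallest: 94, 77, 32, 12 bp.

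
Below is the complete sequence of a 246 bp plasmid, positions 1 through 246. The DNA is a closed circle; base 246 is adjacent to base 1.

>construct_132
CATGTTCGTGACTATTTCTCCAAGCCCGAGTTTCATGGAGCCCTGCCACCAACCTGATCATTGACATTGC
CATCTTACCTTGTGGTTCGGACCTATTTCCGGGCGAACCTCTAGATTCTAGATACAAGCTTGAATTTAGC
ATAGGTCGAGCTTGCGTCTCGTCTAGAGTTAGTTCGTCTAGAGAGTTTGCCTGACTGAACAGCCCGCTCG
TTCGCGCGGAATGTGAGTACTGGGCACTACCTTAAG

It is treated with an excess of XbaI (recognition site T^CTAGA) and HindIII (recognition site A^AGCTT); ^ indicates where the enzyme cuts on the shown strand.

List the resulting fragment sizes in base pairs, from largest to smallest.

179, 36, 15, 9, 7 bp

XbaI sites (TCTAGA) start at positions 110, 117, 162, 177.
XbaI cuts after the first base of each site, so after positions 110, 117, 162, 177.
The HindIII site (AAGCTT) starts at position 126.
HindIII cuts after the first base of each site, so after position 126.
Combined cut positions: 110, 117, 126, 162, 177.
Circular molecule, 5 cuts → 5 fragments:
  111–117 → 7 bp
  118–126 → 9 bp
  127–162 → 36 bp
  163–177 → 15 bp
  178–246 then 1–110 → 69 + 110 = 179 bp
Sorted largest to smallest: 179, 36, 15, 9, 7 bp.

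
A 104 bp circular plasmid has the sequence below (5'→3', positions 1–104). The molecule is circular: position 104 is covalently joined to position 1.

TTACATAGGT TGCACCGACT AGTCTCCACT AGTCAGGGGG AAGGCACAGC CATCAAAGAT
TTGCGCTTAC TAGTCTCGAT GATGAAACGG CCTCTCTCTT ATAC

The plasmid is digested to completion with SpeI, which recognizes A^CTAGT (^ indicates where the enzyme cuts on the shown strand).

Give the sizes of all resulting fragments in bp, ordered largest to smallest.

53, 41, 10 bp

SpeI sites (ACTAGT) start at positions 18, 28, 69.
SpeI cuts after the first base of each site, so after positions 18, 28, 69.
Circular molecule, 3 cuts → 3 fragments:
  19–28 → 10 bp
  29–69 → 41 bp
  70–104 then 1–18 → 35 + 18 = 53 bp
Sorted largest to smallest: 53, 41, 10 bp.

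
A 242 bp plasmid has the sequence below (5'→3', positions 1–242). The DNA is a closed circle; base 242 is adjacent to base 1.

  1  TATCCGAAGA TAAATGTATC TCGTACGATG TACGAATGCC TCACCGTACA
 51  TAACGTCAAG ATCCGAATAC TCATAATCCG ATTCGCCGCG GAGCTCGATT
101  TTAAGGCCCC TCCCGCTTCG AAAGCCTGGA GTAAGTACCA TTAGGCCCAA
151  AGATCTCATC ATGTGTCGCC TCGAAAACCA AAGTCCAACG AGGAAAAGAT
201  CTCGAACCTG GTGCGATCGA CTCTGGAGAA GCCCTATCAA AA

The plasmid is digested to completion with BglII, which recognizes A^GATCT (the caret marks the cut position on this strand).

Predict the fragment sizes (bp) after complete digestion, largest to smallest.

196, 46 bp

BglII sites (AGATCT) start at positions 151, 197.
BglII cuts after the first base of each site, so after positions 151, 197.
Circular molecule, 2 cuts → 2 fragments:
  152–197 → 46 bp
  198–242 then 1–151 → 45 + 151 = 196 bp
Sorted largest to smallest: 196, 46 bp.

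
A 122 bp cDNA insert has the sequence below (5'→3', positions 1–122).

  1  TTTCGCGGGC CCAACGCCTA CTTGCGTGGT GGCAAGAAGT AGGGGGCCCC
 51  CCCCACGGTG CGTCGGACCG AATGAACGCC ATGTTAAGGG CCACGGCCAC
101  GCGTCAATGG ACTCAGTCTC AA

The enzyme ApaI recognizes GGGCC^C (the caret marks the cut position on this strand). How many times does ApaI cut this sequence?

2

GGGCCC occurs starting at positions 7, 44.
ApaI cuts at 2 sites.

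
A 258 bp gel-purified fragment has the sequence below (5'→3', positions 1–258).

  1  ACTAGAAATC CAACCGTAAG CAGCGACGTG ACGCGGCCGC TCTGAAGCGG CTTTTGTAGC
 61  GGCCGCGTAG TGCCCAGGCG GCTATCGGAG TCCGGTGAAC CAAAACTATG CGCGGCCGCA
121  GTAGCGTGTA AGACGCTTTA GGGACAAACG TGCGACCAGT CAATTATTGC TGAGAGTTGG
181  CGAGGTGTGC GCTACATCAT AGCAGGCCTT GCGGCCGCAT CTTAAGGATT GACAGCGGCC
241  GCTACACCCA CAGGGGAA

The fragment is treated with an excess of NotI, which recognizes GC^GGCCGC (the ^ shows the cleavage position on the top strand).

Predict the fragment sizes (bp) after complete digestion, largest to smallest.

NotI sites (GCGGCCGC) start at positions 33, 59, 112, 211, 235.
NotI cuts after base 2 of each site, so after positions 34, 60, 113, 212, 236.
Linear molecule, 5 cuts → 6 fragments:
  1–34 → 34 bp
  35–60 → 26 bp
  61–113 → 53 bp
  114–212 → 99 bp
  213–236 → 24 bp
  237–258 → 22 bp
Sorted largest to smallest: 99, 53, 34, 26, 24, 22 bp.

99, 53, 34, 26, 24, 22 bp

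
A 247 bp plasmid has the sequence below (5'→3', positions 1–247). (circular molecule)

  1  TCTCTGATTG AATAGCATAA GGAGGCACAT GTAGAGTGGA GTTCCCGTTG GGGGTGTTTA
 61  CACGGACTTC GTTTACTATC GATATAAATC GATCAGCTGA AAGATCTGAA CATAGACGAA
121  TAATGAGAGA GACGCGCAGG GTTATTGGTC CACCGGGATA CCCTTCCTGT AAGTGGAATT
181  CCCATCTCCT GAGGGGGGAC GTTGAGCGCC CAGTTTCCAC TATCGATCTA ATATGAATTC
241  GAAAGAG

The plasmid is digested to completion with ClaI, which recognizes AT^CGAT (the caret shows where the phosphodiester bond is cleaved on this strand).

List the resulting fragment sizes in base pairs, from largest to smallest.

134, 103, 10 bp

ClaI sites (ATCGAT) start at positions 78, 88, 222.
ClaI cuts after base 2 of each site, so after positions 79, 89, 223.
Circular molecule, 3 cuts → 3 fragments:
  80–89 → 10 bp
  90–223 → 134 bp
  224–247 then 1–79 → 24 + 79 = 103 bp
Sorted largest to smallest: 134, 103, 10 bp.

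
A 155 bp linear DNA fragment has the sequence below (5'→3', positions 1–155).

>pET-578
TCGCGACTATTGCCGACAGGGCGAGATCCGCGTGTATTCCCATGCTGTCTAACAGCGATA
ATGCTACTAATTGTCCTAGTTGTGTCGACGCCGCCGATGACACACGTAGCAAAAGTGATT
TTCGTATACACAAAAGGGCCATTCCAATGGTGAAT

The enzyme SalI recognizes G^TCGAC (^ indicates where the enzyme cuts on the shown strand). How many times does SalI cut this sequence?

1

GTCGAC occurs starting at position 84.
SalI cuts at 1 site.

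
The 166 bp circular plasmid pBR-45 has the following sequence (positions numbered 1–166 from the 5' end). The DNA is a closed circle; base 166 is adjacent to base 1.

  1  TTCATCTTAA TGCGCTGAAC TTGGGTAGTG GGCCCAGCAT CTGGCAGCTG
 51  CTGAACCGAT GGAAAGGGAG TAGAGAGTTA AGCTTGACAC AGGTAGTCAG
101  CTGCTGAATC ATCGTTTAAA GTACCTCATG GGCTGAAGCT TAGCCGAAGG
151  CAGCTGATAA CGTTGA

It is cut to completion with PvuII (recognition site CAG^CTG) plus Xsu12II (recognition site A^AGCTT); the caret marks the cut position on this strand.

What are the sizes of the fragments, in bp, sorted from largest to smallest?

PvuII sites (CAGCTG) start at positions 45, 98, 151.
PvuII cuts after base 3 of each site, so after positions 47, 100, 153.
Xsu12II sites (AAGCTT) start at positions 80, 136.
Xsu12II cuts after the first base of each site, so after positions 80, 136.
Combined cut positions: 47, 80, 100, 136, 153.
Circular molecule, 5 cuts → 5 fragments:
  48–80 → 33 bp
  81–100 → 20 bp
  101–136 → 36 bp
  137–153 → 17 bp
  154–166 then 1–47 → 13 + 47 = 60 bp
Sorted largest to smallest: 60, 36, 33, 20, 17 bp.

60, 36, 33, 20, 17 bp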